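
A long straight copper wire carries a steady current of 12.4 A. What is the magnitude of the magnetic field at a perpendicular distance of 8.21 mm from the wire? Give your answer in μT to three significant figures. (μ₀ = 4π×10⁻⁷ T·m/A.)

For an infinitely long straight wire, B = μ₀I/(2πd).
B = (4π×10⁻⁷ × 12.4) / (2π × 0.00821) = 3.02×10⁻⁴ T.

B ≈ 302 μT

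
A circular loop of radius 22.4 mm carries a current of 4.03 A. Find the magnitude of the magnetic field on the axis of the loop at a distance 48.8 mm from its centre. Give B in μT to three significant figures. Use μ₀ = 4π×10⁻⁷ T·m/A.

On the axis of a circular loop, B = μ₀IR² / [2(R²+z²)^(3/2)].
R² + z² = (0.0224)² + (0.0488)² = 0.002883 m², and (R²+z²)^(3/2) = 1.55×10⁻⁴ m³.
B = (4π×10⁻⁷ × 4.03 × 0.0005018) / (2 × 1.55×10⁻⁴) = 8.21×10⁻⁶ T.

B ≈ 8.21 μT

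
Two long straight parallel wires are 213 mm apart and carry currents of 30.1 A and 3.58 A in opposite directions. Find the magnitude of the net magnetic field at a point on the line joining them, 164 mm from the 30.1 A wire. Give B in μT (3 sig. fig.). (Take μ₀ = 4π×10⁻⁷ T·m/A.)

Each long wire gives B = μ₀I/(2πd). Distances are d₁ = 0.164 m and d₂ = 0.049 m.
B₁ = 3.67×10⁻⁵ T, B₂ = 1.46×10⁻⁵ T.
Between antiparallel currents both contributions point the same way, so they add. B = B₁ + B₂ = 3.67×10⁻⁵ + 1.46×10⁻⁵ = 5.13×10⁻⁵ T.

B ≈ 51.3 μT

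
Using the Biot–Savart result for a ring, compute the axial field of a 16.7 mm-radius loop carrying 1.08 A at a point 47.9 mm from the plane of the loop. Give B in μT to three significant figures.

B ≈ 1.45 μT

On the axis of a circular loop, B = μ₀IR² / [2(R²+z²)^(3/2)].
R² + z² = (0.0167)² + (0.0479)² = 0.002573 m², and (R²+z²)^(3/2) = 1.31×10⁻⁴ m³.
B = (4π×10⁻⁷ × 1.08 × 0.0002789) / (2 × 1.31×10⁻⁴) = 1.45×10⁻⁶ T.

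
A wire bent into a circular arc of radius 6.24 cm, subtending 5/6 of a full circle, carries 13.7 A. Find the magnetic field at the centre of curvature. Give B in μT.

The Biot–Savart field of a circular arc at its centre is B = μ₀Iφ/(4πR), with φ = 5.236 rad.
B = (4π×10⁻⁷ × 13.7 × 5.236) / (4π × 0.0624) = 1.15×10⁻⁴ T.

B ≈ 115 μT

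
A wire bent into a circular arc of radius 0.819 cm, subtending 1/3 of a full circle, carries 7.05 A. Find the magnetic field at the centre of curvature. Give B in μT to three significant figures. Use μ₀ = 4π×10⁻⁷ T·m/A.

B ≈ 180 μT

The Biot–Savart field of a circular arc at its centre is B = μ₀Iφ/(4πR), with φ = 2.094 rad.
B = (4π×10⁻⁷ × 7.05 × 2.094) / (4π × 0.00819) = 1.80×10⁻⁴ T.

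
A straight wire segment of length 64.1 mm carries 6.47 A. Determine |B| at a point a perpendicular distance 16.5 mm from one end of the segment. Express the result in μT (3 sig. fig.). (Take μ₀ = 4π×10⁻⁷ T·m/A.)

B ≈ 38.0 μT

For a finite straight segment, B = (μ₀I/4πd)(sinθ₁ + sinθ₂), where θ₁, θ₂ are the angles from the perpendicular to each end.
The perpendicular foot is at one end, so the two end-offsets along the wire are 0 and L = 0.0641 m.
sinθ₁ = 0/√(0²+0.0165²) = 0.0000; sinθ₂ = 0.0641/√(0.0641²+0.0165²) = 0.9684.
B = (4π×10⁻⁷ × 6.47) / (4π × 0.0165) × (0.0000 + 0.9684) = 3.80×10⁻⁵ T.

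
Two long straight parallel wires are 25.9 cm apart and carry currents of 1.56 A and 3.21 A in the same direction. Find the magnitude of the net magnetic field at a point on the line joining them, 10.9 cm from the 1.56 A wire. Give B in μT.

Each long wire gives B = μ₀I/(2πd). Distances are d₁ = 0.109 m and d₂ = 0.15 m.
B₁ = 2.86×10⁻⁶ T, B₂ = 4.28×10⁻⁶ T.
Between parallel currents the two contributions point in opposite directions, so they subtract. B = |B₁ − B₂| = |2.86×10⁻⁶ − 4.28×10⁻⁶| = 1.42×10⁻⁶ T.

B ≈ 1.42 μT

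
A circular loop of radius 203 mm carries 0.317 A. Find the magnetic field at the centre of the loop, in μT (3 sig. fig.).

B ≈ 0.981 μT

At the centre of a circular loop the Biot–Savart law gives B = μ₀I/(2R).
B = (4π×10⁻⁷ × 0.317) / (2 × 0.203) = 9.81×10⁻⁷ T.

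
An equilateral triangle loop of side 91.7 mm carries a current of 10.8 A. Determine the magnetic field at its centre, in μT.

B ≈ 212 μT

Each side is a finite straight segment at perpendicular distance d = a/(2 tan(π/3)) = 0.02647 m from the centre, with end-angles ±π/3.
One side contributes B₁ = (μ₀I/4πd)·2 sin(π/3) = 7.07×10⁻⁵ T.
All 3 sides add in the same direction: B = 3 × 7.07×10⁻⁵ = 2.12×10⁻⁴ T.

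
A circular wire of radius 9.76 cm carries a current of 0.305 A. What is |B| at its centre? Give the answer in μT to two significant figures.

B ≈ 2.0 μT

At the centre of a circular loop the Biot–Savart law gives B = μ₀I/(2R).
B = (4π×10⁻⁷ × 0.305) / (2 × 0.0976) = 1.96×10⁻⁶ T.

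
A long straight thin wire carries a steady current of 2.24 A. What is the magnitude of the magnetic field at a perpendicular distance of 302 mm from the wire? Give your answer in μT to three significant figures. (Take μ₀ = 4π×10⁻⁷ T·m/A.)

For an infinitely long straight wire, B = μ₀I/(2πd).
B = (4π×10⁻⁷ × 2.24) / (2π × 0.302) = 1.48×10⁻⁶ T.

B ≈ 1.48 μT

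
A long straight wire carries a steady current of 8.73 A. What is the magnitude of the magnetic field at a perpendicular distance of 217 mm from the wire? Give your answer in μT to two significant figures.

For an infinitely long straight wire, B = μ₀I/(2πd).
B = (4π×10⁻⁷ × 8.73) / (2π × 0.217) = 8.05×10⁻⁶ T.

B ≈ 8.0 μT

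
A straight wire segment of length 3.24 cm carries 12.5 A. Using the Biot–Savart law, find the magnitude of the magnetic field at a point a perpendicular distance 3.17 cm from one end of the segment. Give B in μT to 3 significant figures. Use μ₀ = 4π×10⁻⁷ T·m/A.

B ≈ 28.2 μT

For a finite straight segment, B = (μ₀I/4πd)(sinθ₁ + sinθ₂), where θ₁, θ₂ are the angles from the perpendicular to each end.
The perpendicular foot is at one end, so the two end-offsets along the wire are 0 and L = 0.0324 m.
sinθ₁ = 0/√(0²+0.0317²) = 0.0000; sinθ₂ = 0.0324/√(0.0324²+0.0317²) = 0.7148.
B = (4π×10⁻⁷ × 12.5) / (4π × 0.0317) × (0.0000 + 0.7148) = 2.82×10⁻⁵ T.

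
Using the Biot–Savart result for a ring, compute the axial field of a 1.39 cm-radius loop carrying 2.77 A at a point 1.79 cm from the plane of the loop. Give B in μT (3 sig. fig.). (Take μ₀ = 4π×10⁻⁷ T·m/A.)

B ≈ 28.9 μT

On the axis of a circular loop, B = μ₀IR² / [2(R²+z²)^(3/2)].
R² + z² = (0.0139)² + (0.0179)² = 0.0005136 m², and (R²+z²)^(3/2) = 1.16×10⁻⁵ m³.
B = (4π×10⁻⁷ × 2.77 × 0.0001932) / (2 × 1.16×10⁻⁵) = 2.89×10⁻⁵ T.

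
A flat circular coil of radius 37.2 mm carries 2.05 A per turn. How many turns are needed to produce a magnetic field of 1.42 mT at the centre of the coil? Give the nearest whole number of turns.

For an N-turn coil, B = Nμ₀I/(2R). A single turn gives B₁ = 3.46×10⁻⁵ T with R = 0.0372 m.
N = B/B₁ = 1.42×10⁻³ / 3.46×10⁻⁵ = 41.01.

N = 41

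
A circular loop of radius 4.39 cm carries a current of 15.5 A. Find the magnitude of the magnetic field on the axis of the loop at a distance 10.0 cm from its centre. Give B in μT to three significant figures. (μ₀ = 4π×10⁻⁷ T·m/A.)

B ≈ 14.4 μT

On the axis of a circular loop, B = μ₀IR² / [2(R²+z²)^(3/2)].
R² + z² = (0.0439)² + (0.1)² = 0.01193 m², and (R²+z²)^(3/2) = 1.30×10⁻³ m³.
B = (4π×10⁻⁷ × 15.5 × 0.001927) / (2 × 1.30×10⁻³) = 1.44×10⁻⁵ T.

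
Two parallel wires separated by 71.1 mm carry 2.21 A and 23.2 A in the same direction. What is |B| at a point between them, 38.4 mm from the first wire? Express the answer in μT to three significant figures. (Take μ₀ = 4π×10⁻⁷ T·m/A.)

Each long wire gives B = μ₀I/(2πd). Distances are d₁ = 0.0384 m and d₂ = 0.0327 m.
B₁ = 1.15×10⁻⁵ T, B₂ = 1.42×10⁻⁴ T.
Between parallel currents the two contributions point in opposite directions, so they subtract. B = |B₁ − B₂| = |1.15×10⁻⁵ − 1.42×10⁻⁴| = 1.30×10⁻⁴ T.

B ≈ 130 μT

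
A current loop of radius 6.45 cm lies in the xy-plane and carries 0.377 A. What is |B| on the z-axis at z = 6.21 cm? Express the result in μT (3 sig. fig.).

B ≈ 1.37 μT

On the axis of a circular loop, B = μ₀IR² / [2(R²+z²)^(3/2)].
R² + z² = (0.0645)² + (0.0621)² = 0.008017 m², and (R²+z²)^(3/2) = 7.18×10⁻⁴ m³.
B = (4π×10⁻⁷ × 0.377 × 0.00416) / (2 × 7.18×10⁻⁴) = 1.37×10⁻⁶ T.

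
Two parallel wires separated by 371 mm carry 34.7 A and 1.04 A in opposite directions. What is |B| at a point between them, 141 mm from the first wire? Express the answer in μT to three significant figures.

B ≈ 50.1 μT

Each long wire gives B = μ₀I/(2πd). Distances are d₁ = 0.141 m and d₂ = 0.23 m.
B₁ = 4.92×10⁻⁵ T, B₂ = 9.04×10⁻⁷ T.
Between antiparallel currents both contributions point the same way, so they add. B = B₁ + B₂ = 4.92×10⁻⁵ + 9.04×10⁻⁷ = 5.01×10⁻⁵ T.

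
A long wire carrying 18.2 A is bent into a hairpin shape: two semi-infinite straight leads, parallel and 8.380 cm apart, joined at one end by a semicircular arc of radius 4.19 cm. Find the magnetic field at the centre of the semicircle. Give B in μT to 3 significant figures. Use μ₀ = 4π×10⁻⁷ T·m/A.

B ≈ 223 μT

The semicircular arc contributes B_arc = μ₀I·π/(4πR) = μ₀I/(4R) = 1.36×10⁻⁴ T.
Each semi-infinite lead is at perpendicular distance R = 0.0419 m from the centre, with the perpendicular foot at its near end, so it contributes μ₀I/(4πR); both point the same way, together 8.69×10⁻⁵ T.
Arc and leads all point the same direction: B = 1.36×10⁻⁴ + 8.69×10⁻⁵ = 2.23×10⁻⁴ T.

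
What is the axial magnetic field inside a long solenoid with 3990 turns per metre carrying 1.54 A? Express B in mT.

B ≈ 7.72 mT

Inside a long solenoid, B = μ₀nI with n = 3990 turns/m.
B = 4π×10⁻⁷ × 3990 × 1.54 = 7.72×10⁻³ T.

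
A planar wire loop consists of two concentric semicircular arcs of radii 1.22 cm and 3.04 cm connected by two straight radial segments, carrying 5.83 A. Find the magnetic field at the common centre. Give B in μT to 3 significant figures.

B ≈ 89.9 μT

The radial connectors point toward the centre, so dl × r̂ = 0 and they contribute nothing.
Each semicircle gives μ₀I/(4R): inner arc 1.50×10⁻⁴ T, outer arc 6.02×10⁻⁵ T.
The two arcs carry current in opposite angular senses, so their fields oppose: B = |1.50×10⁻⁴ − 6.02×10⁻⁵| = 8.99×10⁻⁵ T.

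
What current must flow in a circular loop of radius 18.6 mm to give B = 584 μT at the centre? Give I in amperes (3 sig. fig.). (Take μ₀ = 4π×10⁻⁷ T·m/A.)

I ≈ 17.3 A

At the centre of a circular loop B = μ₀I/(2R), so I = 2RB/μ₀.
With R = 0.0186 m, I = 2 × 0.0186 × 5.84×10⁻⁴ / (4π×10⁻⁷) = 17.3 A.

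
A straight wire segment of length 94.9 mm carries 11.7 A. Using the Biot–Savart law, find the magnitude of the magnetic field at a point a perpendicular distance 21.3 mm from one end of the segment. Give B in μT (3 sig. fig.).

For a finite straight segment, B = (μ₀I/4πd)(sinθ₁ + sinθ₂), where θ₁, θ₂ are the angles from the perpendicular to each end.
The perpendicular foot is at one end, so the two end-offsets along the wire are 0 and L = 0.0949 m.
sinθ₁ = 0/√(0²+0.0213²) = 0.0000; sinθ₂ = 0.0949/√(0.0949²+0.0213²) = 0.9757.
B = (4π×10⁻⁷ × 11.7) / (4π × 0.0213) × (0.0000 + 0.9757) = 5.36×10⁻⁵ T.

B ≈ 53.6 μT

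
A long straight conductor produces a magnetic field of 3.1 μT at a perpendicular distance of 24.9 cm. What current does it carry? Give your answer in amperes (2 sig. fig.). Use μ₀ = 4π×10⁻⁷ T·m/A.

I ≈ 3.9 A

For a long straight wire B = μ₀I/(2πd), so I = 2πdB/μ₀.
I = 2π × 0.249 × 3.10×10⁻⁶ / (4π×10⁻⁷) = 3.86 A.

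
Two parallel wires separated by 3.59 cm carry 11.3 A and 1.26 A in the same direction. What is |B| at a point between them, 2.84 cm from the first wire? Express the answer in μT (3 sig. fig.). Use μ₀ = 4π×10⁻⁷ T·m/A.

Each long wire gives B = μ₀I/(2πd). Distances are d₁ = 0.0284 m and d₂ = 0.0075 m.
B₁ = 7.96×10⁻⁵ T, B₂ = 3.36×10⁻⁵ T.
Between parallel currents the two contributions point in opposite directions, so they subtract. B = |B₁ − B₂| = |7.96×10⁻⁵ − 3.36×10⁻⁵| = 4.60×10⁻⁵ T.

B ≈ 46.0 μT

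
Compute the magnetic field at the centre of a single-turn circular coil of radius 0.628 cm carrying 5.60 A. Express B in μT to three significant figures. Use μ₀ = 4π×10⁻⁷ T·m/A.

B ≈ 560 μT

At the centre of a circular loop the Biot–Savart law gives B = μ₀I/(2R).
B = (4π×10⁻⁷ × 5.60) / (2 × 0.00628) = 5.60×10⁻⁴ T.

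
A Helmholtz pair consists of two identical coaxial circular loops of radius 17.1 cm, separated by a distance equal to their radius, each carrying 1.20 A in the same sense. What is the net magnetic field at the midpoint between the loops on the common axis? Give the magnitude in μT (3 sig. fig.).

Each loop contributes B = μ₀IR²/[2(R²+z²)^(3/2)] on the axis, with z measured from that loop.
Loop 1 (z = 0.0855 m): B₁ = 3.16×10⁻⁶ T. Loop 2 (z = 0.0855 m): B₂ = 3.16×10⁻⁶ T.
The fields add: B = B₁ + B₂ = 6.31×10⁻⁶ T.

B ≈ 6.31 μT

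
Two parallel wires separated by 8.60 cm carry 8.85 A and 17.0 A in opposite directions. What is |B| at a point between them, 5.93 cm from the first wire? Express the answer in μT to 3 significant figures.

B ≈ 157 μT

Each long wire gives B = μ₀I/(2πd). Distances are d₁ = 0.0593 m and d₂ = 0.0267 m.
B₁ = 2.98×10⁻⁵ T, B₂ = 1.27×10⁻⁴ T.
Between antiparallel currents both contributions point the same way, so they add. B = B₁ + B₂ = 2.98×10⁻⁵ + 1.27×10⁻⁴ = 1.57×10⁻⁴ T.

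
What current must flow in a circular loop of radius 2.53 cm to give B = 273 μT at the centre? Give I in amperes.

At the centre of a circular loop B = μ₀I/(2R), so I = 2RB/μ₀.
With R = 0.0253 m, I = 2 × 0.0253 × 2.73×10⁻⁴ / (4π×10⁻⁷) = 11.0 A.

I ≈ 11.0 A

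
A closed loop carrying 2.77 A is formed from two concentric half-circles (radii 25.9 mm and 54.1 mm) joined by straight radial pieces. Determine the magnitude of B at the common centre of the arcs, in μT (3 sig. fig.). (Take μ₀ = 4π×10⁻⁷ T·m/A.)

The radial connectors point toward the centre, so dl × r̂ = 0 and they contribute nothing.
Each semicircle gives μ₀I/(4R): inner arc 3.36×10⁻⁵ T, outer arc 1.61×10⁻⁵ T.
The two arcs carry current in opposite angular senses, so their fields oppose: B = |3.36×10⁻⁵ − 1.61×10⁻⁵| = 1.75×10⁻⁵ T.

B ≈ 17.5 μT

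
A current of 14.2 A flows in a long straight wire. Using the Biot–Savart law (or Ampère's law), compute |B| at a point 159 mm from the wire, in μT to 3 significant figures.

For an infinitely long straight wire, B = μ₀I/(2πd).
B = (4π×10⁻⁷ × 14.2) / (2π × 0.159) = 1.79×10⁻⁵ T.

B ≈ 17.9 μT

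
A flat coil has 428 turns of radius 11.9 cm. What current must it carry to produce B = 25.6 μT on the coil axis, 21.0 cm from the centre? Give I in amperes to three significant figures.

I ≈ 0.0945 A

For an N-turn coil, B = Nμ₀IR²/[2(R²+z²)^(3/2)] with R = 0.119 m, z = 0.21 m, so I = 2B(R²+z²)^(3/2)/(Nμ₀R²) = 2 × 2.56×10⁻⁵ × 1.41×10⁻² / (428 × 4π×10⁻⁷ × 0.01416) = 9.45×10⁻² A.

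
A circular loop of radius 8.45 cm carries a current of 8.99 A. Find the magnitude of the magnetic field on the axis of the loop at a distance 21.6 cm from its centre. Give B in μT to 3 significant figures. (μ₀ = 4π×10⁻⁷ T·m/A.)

On the axis of a circular loop, B = μ₀IR² / [2(R²+z²)^(3/2)].
R² + z² = (0.0845)² + (0.216)² = 0.0538 m², and (R²+z²)^(3/2) = 1.25×10⁻² m³.
B = (4π×10⁻⁷ × 8.99 × 0.00714) / (2 × 1.25×10⁻²) = 3.23×10⁻⁶ T.

B ≈ 3.23 μT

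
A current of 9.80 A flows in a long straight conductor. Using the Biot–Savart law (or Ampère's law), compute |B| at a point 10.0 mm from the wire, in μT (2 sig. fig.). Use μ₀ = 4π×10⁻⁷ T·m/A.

For an infinitely long straight wire, B = μ₀I/(2πd).
B = (4π×10⁻⁷ × 9.80) / (2π × 0.01) = 1.96×10⁻⁴ T.

B ≈ 200 μT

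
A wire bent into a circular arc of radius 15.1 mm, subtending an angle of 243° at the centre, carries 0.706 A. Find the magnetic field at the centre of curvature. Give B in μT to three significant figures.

B ≈ 19.8 μT

The Biot–Savart field of a circular arc at its centre is B = μ₀Iφ/(4πR), with φ = 4.241 rad.
B = (4π×10⁻⁷ × 0.706 × 4.241) / (4π × 0.0151) = 1.98×10⁻⁵ T.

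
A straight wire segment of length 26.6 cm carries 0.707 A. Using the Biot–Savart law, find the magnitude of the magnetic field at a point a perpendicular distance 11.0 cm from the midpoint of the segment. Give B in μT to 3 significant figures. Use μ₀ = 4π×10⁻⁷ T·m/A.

For a finite straight segment, B = (μ₀I/4πd)(sinθ₁ + sinθ₂), where θ₁, θ₂ are the angles from the perpendicular to each end.
The perpendicular from the point meets the wire at its midpoint, so each end is L/2 = 0.133 m away along the wire.
sinθ₁ = 0.133/√(0.133²+0.11²) = 0.7706; sinθ₂ = 0.133/√(0.133²+0.11²) = 0.7706.
B = (4π×10⁻⁷ × 0.707) / (4π × 0.11) × (0.7706 + 0.7706) = 9.91×10⁻⁷ T.

B ≈ 0.991 μT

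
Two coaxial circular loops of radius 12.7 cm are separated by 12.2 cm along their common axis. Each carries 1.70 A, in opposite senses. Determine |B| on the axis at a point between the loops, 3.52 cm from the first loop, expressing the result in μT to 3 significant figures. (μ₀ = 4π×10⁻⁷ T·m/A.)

Each loop contributes B = μ₀IR²/[2(R²+z²)^(3/2)] on the axis, with z measured from that loop.
Loop 1 (z = 0.0352 m): B₁ = 7.53×10⁻⁶ T. Loop 2 (z = 0.0868 m): B₂ = 4.73×10⁻⁶ T.
The fields oppose: B = |B₁ − B₂| = 2.79×10⁻⁶ T.

B ≈ 2.79 μT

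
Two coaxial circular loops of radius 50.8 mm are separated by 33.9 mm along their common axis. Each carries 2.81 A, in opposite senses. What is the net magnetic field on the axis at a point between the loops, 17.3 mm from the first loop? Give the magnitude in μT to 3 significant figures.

Each loop contributes B = μ₀IR²/[2(R²+z²)^(3/2)] on the axis, with z measured from that loop.
Loop 1 (z = 0.0173 m): B₁ = 2.95×10⁻⁵ T. Loop 2 (z = 0.0166 m): B₂ = 2.98×10⁻⁵ T.
The fields oppose: B = |B₁ − B₂| = 3.68×10⁻⁷ T.

B ≈ 0.368 μT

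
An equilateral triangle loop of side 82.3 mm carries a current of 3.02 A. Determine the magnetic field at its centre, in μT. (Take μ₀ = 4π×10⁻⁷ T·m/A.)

Each side is a finite straight segment at perpendicular distance d = a/(2 tan(π/3)) = 0.02376 m from the centre, with end-angles ±π/3.
One side contributes B₁ = (μ₀I/4πd)·2 sin(π/3) = 2.20×10⁻⁵ T.
All 3 sides add in the same direction: B = 3 × 2.20×10⁻⁵ = 6.61×10⁻⁵ T.

B ≈ 66.1 μT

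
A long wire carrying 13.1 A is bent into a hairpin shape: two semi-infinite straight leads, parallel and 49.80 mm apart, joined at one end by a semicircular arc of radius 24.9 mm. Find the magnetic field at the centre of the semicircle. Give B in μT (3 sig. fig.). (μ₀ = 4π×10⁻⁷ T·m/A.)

B ≈ 271 μT

The semicircular arc contributes B_arc = μ₀I·π/(4πR) = μ₀I/(4R) = 1.65×10⁻⁴ T.
Each semi-infinite lead is at perpendicular distance R = 0.0249 m from the centre, with the perpendicular foot at its near end, so it contributes μ₀I/(4πR); both point the same way, together 1.05×10⁻⁴ T.
Arc and leads all point the same direction: B = 1.65×10⁻⁴ + 1.05×10⁻⁴ = 2.71×10⁻⁴ T.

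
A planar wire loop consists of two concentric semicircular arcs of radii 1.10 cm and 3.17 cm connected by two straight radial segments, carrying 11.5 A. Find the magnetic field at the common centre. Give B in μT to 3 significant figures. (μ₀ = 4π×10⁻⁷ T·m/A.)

B ≈ 214 μT

The radial connectors point toward the centre, so dl × r̂ = 0 and they contribute nothing.
Each semicircle gives μ₀I/(4R): inner arc 3.28×10⁻⁴ T, outer arc 1.14×10⁻⁴ T.
The two arcs carry current in opposite angular senses, so their fields oppose: B = |3.28×10⁻⁴ − 1.14×10⁻⁴| = 2.14×10⁻⁴ T.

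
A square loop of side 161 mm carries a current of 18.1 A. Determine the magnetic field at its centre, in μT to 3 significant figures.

B ≈ 127 μT

Each side is a finite straight segment at perpendicular distance d = a/(2 tan(π/4)) = 0.0805 m from the centre, with end-angles ±π/4.
One side contributes B₁ = (μ₀I/4πd)·2 sin(π/4) = 3.18×10⁻⁵ T.
All 4 sides add in the same direction: B = 4 × 3.18×10⁻⁵ = 1.27×10⁻⁴ T.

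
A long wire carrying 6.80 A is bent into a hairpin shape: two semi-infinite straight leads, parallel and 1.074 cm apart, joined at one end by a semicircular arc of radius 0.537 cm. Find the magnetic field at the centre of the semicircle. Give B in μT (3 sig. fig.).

The semicircular arc contributes B_arc = μ₀I·π/(4πR) = μ₀I/(4R) = 3.98×10⁻⁴ T.
Each semi-infinite lead is at perpendicular distance R = 0.00537 m from the centre, with the perpendicular foot at its near end, so it contributes μ₀I/(4πR); both point the same way, together 2.53×10⁻⁴ T.
Arc and leads all point the same direction: B = 3.98×10⁻⁴ + 2.53×10⁻⁴ = 6.51×10⁻⁴ T.

B ≈ 651 μT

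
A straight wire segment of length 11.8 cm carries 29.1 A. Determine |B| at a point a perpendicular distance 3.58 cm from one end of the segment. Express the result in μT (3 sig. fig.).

B ≈ 77.8 μT

For a finite straight segment, B = (μ₀I/4πd)(sinθ₁ + sinθ₂), where θ₁, θ₂ are the angles from the perpendicular to each end.
The perpendicular foot is at one end, so the two end-offsets along the wire are 0 and L = 0.118 m.
sinθ₁ = 0/√(0²+0.0358²) = 0.0000; sinθ₂ = 0.118/√(0.118²+0.0358²) = 0.9569.
B = (4π×10⁻⁷ × 29.1) / (4π × 0.0358) × (0.0000 + 0.9569) = 7.78×10⁻⁵ T.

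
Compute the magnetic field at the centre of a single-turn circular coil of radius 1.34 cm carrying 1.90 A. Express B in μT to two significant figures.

B ≈ 89 μT

At the centre of a circular loop the Biot–Savart law gives B = μ₀I/(2R).
B = (4π×10⁻⁷ × 1.90) / (2 × 0.0134) = 8.91×10⁻⁵ T.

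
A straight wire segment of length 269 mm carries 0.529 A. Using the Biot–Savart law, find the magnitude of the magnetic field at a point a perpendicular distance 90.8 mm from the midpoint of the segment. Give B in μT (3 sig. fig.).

B ≈ 0.966 μT

For a finite straight segment, B = (μ₀I/4πd)(sinθ₁ + sinθ₂), where θ₁, θ₂ are the angles from the perpendicular to each end.
The perpendicular from the point meets the wire at its midpoint, so each end is L/2 = 0.1345 m away along the wire.
sinθ₁ = 0.1345/√(0.1345²+0.0908²) = 0.8288; sinθ₂ = 0.1345/√(0.1345²+0.0908²) = 0.8288.
B = (4π×10⁻⁷ × 0.529) / (4π × 0.0908) × (0.8288 + 0.8288) = 9.66×10⁻⁷ T.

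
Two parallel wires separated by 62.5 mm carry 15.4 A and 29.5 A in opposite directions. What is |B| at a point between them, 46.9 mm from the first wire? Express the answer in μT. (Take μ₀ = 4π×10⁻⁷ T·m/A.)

Each long wire gives B = μ₀I/(2πd). Distances are d₁ = 0.0469 m and d₂ = 0.0156 m.
B₁ = 6.57×10⁻⁵ T, B₂ = 3.78×10⁻⁴ T.
Between antiparallel currents both contributions point the same way, so they add. B = B₁ + B₂ = 6.57×10⁻⁵ + 3.78×10⁻⁴ = 4.44×10⁻⁴ T.

B ≈ 444 μT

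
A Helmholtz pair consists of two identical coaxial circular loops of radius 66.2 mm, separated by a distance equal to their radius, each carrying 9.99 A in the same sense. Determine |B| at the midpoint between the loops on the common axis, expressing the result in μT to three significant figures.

Each loop contributes B = μ₀IR²/[2(R²+z²)^(3/2)] on the axis, with z measured from that loop.
Loop 1 (z = 0.0331 m): B₁ = 6.78×10⁻⁵ T. Loop 2 (z = 0.0331 m): B₂ = 6.78×10⁻⁵ T.
The fields add: B = B₁ + B₂ = 1.36×10⁻⁴ T.

B ≈ 136 μT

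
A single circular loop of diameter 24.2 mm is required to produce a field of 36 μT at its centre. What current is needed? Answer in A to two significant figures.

At the centre of a circular loop B = μ₀I/(2R), so I = 2RB/μ₀.
With R = 0.0121 m, I = 2 × 0.0121 × 3.60×10⁻⁵ / (4π×10⁻⁷) = 0.693 A.

I ≈ 0.69 A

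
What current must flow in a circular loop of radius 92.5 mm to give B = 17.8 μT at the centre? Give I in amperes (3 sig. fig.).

I ≈ 2.62 A

At the centre of a circular loop B = μ₀I/(2R), so I = 2RB/μ₀.
With R = 0.0925 m, I = 2 × 0.0925 × 1.78×10⁻⁵ / (4π×10⁻⁷) = 2.62 A.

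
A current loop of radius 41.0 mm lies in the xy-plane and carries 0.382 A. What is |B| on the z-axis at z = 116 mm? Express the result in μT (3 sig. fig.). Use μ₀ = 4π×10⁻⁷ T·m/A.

B ≈ 0.217 μT

On the axis of a circular loop, B = μ₀IR² / [2(R²+z²)^(3/2)].
R² + z² = (0.041)² + (0.116)² = 0.01514 m², and (R²+z²)^(3/2) = 1.86×10⁻³ m³.
B = (4π×10⁻⁷ × 0.382 × 0.001681) / (2 × 1.86×10⁻³) = 2.17×10⁻⁷ T.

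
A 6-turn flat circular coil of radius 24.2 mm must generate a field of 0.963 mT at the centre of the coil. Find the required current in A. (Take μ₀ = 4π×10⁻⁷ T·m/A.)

I ≈ 6.18 A

For an N-turn coil, B = Nμ₀I/(2R) with R = 0.0242 m, so I = 2RB/(Nμ₀) = 2 × 0.0242 × 9.63×10⁻⁴ / (6 × 4π×10⁻⁷) = 6.18 A.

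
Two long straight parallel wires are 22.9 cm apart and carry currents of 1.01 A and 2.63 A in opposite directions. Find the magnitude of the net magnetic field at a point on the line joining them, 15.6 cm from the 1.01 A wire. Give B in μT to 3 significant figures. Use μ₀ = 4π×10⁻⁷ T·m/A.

Each long wire gives B = μ₀I/(2πd). Distances are d₁ = 0.156 m and d₂ = 0.073 m.
B₁ = 1.29×10⁻⁶ T, B₂ = 7.21×10⁻⁶ T.
Between antiparallel currents both contributions point the same way, so they add. B = B₁ + B₂ = 1.29×10⁻⁶ + 7.21×10⁻⁶ = 8.50×10⁻⁶ T.

B ≈ 8.50 μT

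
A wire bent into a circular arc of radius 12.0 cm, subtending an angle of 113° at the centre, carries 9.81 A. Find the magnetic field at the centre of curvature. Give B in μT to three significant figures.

B ≈ 16.1 μT

The Biot–Savart field of a circular arc at its centre is B = μ₀Iφ/(4πR), with φ = 1.972 rad.
B = (4π×10⁻⁷ × 9.81 × 1.972) / (4π × 0.12) = 1.61×10⁻⁵ T.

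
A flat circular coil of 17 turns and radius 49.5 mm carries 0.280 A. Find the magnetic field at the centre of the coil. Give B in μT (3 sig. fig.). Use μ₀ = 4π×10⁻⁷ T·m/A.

For an N-turn flat coil, B = Nμ₀I/(2R) with R = 0.0495 m.
B = 17 × 3.55×10⁻⁶ T = 6.04×10⁻⁵ T.

B ≈ 60.4 μT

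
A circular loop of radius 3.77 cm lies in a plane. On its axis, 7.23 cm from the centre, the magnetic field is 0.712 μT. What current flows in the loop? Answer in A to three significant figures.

On the axis of a loop, B = μ₀IR²/[2(R²+z²)^(3/2)], so I = 2B(R²+z²)^(3/2)/(μ₀R²).
R² + z² = 0.001421 + 0.005227 = 0.006649 m²; raised to 3/2 gives 5.42×10⁻⁴ m³.
I = 2 × 7.12×10⁻⁷ × 5.42×10⁻⁴ / (1.26×10⁻⁶ × 0.001421) = 0.432 A.

I ≈ 0.432 A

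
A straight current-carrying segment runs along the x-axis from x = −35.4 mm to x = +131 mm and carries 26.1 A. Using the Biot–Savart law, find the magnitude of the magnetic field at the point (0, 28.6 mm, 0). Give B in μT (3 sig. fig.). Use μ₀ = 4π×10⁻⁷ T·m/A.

For a finite straight segment, B = (μ₀I/4πd)(sinθ₁ + sinθ₂), where θ₁, θ₂ are the angles from the perpendicular to each end.
The perpendicular distance is d = 0.0286 m; the end-offsets along the wire are a = 0.0354 m and b = 0.131 m.
sinθ₁ = 0.0354/√(0.0354²+0.0286²) = 0.7779; sinθ₂ = 0.131/√(0.131²+0.0286²) = 0.9770.
B = (4π×10⁻⁷ × 26.1) / (4π × 0.0286) × (0.7779 + 0.9770) = 1.60×10⁻⁴ T.

B ≈ 160 μT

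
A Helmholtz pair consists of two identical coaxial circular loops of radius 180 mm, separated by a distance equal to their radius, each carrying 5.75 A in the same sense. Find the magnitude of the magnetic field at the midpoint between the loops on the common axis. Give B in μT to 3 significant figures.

Each loop contributes B = μ₀IR²/[2(R²+z²)^(3/2)] on the axis, with z measured from that loop.
Loop 1 (z = 0.09 m): B₁ = 1.44×10⁻⁵ T. Loop 2 (z = 0.09 m): B₂ = 1.44×10⁻⁵ T.
The fields add: B = B₁ + B₂ = 2.87×10⁻⁵ T.

B ≈ 28.7 μT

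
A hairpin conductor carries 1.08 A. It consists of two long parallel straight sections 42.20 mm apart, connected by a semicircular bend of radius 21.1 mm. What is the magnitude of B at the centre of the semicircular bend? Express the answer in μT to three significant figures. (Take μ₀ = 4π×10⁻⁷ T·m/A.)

B ≈ 26.3 μT

The semicircular arc contributes B_arc = μ₀I·π/(4πR) = μ₀I/(4R) = 1.61×10⁻⁵ T.
Each semi-infinite lead is at perpendicular distance R = 0.0211 m from the centre, with the perpendicular foot at its near end, so it contributes μ₀I/(4πR); both point the same way, together 1.02×10⁻⁵ T.
Arc and leads all point the same direction: B = 1.61×10⁻⁵ + 1.02×10⁻⁵ = 2.63×10⁻⁵ T.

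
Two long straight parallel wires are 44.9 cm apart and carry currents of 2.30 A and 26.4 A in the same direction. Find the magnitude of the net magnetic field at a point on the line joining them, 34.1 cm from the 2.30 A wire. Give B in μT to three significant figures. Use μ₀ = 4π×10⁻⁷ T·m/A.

B ≈ 47.5 μT

Each long wire gives B = μ₀I/(2πd). Distances are d₁ = 0.341 m and d₂ = 0.108 m.
B₁ = 1.35×10⁻⁶ T, B₂ = 4.89×10⁻⁵ T.
Between parallel currents the two contributions point in opposite directions, so they subtract. B = |B₁ − B₂| = |1.35×10⁻⁶ − 4.89×10⁻⁵| = 4.75×10⁻⁵ T.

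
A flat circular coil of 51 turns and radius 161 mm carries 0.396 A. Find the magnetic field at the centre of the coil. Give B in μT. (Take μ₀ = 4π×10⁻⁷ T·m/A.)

B ≈ 78.8 μT

For an N-turn flat coil, B = Nμ₀I/(2R) with R = 0.161 m.
B = 51 × 1.55×10⁻⁶ T = 7.88×10⁻⁵ T.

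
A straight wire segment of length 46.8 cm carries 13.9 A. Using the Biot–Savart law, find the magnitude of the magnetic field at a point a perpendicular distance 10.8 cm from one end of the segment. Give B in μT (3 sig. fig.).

For a finite straight segment, B = (μ₀I/4πd)(sinθ₁ + sinθ₂), where θ₁, θ₂ are the angles from the perpendicular to each end.
The perpendicular foot is at one end, so the two end-offsets along the wire are 0 and L = 0.468 m.
sinθ₁ = 0/√(0²+0.108²) = 0.0000; sinθ₂ = 0.468/√(0.468²+0.108²) = 0.9744.
B = (4π×10⁻⁷ × 13.9) / (4π × 0.108) × (0.0000 + 0.9744) = 1.25×10⁻⁵ T.

B ≈ 12.5 μT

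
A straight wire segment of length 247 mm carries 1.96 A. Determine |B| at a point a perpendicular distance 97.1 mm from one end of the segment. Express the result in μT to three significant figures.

B ≈ 1.88 μT

For a finite straight segment, B = (μ₀I/4πd)(sinθ₁ + sinθ₂), where θ₁, θ₂ are the angles from the perpendicular to each end.
The perpendicular foot is at one end, so the two end-offsets along the wire are 0 and L = 0.247 m.
sinθ₁ = 0/√(0²+0.0971²) = 0.0000; sinθ₂ = 0.247/√(0.247²+0.0971²) = 0.9307.
B = (4π×10⁻⁷ × 1.96) / (4π × 0.0971) × (0.0000 + 0.9307) = 1.88×10⁻⁶ T.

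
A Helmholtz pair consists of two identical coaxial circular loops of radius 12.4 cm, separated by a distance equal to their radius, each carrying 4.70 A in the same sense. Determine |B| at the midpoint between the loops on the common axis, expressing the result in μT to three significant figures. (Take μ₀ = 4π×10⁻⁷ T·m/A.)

B ≈ 34.1 μT

Each loop contributes B = μ₀IR²/[2(R²+z²)^(3/2)] on the axis, with z measured from that loop.
Loop 1 (z = 0.062 m): B₁ = 1.70×10⁻⁵ T. Loop 2 (z = 0.062 m): B₂ = 1.70×10⁻⁵ T.
The fields add: B = B₁ + B₂ = 3.41×10⁻⁵ T.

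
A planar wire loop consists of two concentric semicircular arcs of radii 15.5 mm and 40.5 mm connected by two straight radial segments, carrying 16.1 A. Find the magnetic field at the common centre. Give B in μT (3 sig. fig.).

B ≈ 201 μT

The radial connectors point toward the centre, so dl × r̂ = 0 and they contribute nothing.
Each semicircle gives μ₀I/(4R): inner arc 3.26×10⁻⁴ T, outer arc 1.25×10⁻⁴ T.
The two arcs carry current in opposite angular senses, so their fields oppose: B = |3.26×10⁻⁴ − 1.25×10⁻⁴| = 2.01×10⁻⁴ T.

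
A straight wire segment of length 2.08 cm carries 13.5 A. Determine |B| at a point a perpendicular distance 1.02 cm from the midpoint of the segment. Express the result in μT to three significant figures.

For a finite straight segment, B = (μ₀I/4πd)(sinθ₁ + sinθ₂), where θ₁, θ₂ are the angles from the perpendicular to each end.
The perpendicular from the point meets the wire at its midpoint, so each end is L/2 = 0.0104 m away along the wire.
sinθ₁ = 0.0104/√(0.0104²+0.0102²) = 0.7139; sinθ₂ = 0.0104/√(0.0104²+0.0102²) = 0.7139.
B = (4π×10⁻⁷ × 13.5) / (4π × 0.0102) × (0.7139 + 0.7139) = 1.89×10⁻⁴ T.

B ≈ 189 μT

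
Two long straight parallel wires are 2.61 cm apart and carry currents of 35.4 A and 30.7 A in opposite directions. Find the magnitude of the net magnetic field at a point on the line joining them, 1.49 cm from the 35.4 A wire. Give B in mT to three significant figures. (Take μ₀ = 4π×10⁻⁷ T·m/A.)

Each long wire gives B = μ₀I/(2πd). Distances are d₁ = 0.0149 m and d₂ = 0.0112 m.
B₁ = 4.75×10⁻⁴ T, B₂ = 5.48×10⁻⁴ T.
Between antiparallel currents both contributions point the same way, so they add. B = B₁ + B₂ = 4.75×10⁻⁴ + 5.48×10⁻⁴ = 1.02×10⁻³ T.

B ≈ 1.02 mT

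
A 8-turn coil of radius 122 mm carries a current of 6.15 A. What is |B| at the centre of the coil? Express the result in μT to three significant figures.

For an N-turn flat coil, B = Nμ₀I/(2R) with R = 0.122 m.
B = 8 × 3.17×10⁻⁵ T = 2.53×10⁻⁴ T.

B ≈ 253 μT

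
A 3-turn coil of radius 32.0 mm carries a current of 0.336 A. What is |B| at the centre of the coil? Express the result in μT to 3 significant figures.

For an N-turn flat coil, B = Nμ₀I/(2R) with R = 0.032 m.
B = 3 × 6.60×10⁻⁶ T = 1.98×10⁻⁵ T.

B ≈ 19.8 μT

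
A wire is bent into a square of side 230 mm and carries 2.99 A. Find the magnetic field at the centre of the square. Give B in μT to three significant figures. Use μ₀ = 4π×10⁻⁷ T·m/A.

Each side is a finite straight segment at perpendicular distance d = a/(2 tan(π/4)) = 0.115 m from the centre, with end-angles ±π/4.
One side contributes B₁ = (μ₀I/4πd)·2 sin(π/4) = 3.68×10⁻⁶ T.
All 4 sides add in the same direction: B = 4 × 3.68×10⁻⁶ = 1.47×10⁻⁵ T.

B ≈ 14.7 μT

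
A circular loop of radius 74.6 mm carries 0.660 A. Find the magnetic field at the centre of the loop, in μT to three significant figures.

B ≈ 5.56 μT

At the centre of a circular loop the Biot–Savart law gives B = μ₀I/(2R).
B = (4π×10⁻⁷ × 0.660) / (2 × 0.0746) = 5.56×10⁻⁶ T.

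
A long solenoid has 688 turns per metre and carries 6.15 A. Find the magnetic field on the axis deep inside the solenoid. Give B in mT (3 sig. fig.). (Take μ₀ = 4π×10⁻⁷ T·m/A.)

B ≈ 5.32 mT

Inside a long solenoid, B = μ₀nI with n = 688 turns/m.
B = 4π×10⁻⁷ × 688 × 6.15 = 5.32×10⁻³ T.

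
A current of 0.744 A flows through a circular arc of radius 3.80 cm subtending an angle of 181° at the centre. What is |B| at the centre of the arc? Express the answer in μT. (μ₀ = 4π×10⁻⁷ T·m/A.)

The Biot–Savart field of a circular arc at its centre is B = μ₀Iφ/(4πR), with φ = 3.159 rad.
B = (4π×10⁻⁷ × 0.744 × 3.159) / (4π × 0.038) = 6.19×10⁻⁶ T.

B ≈ 6.19 μT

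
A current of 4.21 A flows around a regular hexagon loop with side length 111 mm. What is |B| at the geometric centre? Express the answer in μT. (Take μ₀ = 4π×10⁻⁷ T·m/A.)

Each side is a finite straight segment at perpendicular distance d = a/(2 tan(π/6)) = 0.09613 m from the centre, with end-angles ±π/6.
One side contributes B₁ = (μ₀I/4πd)·2 sin(π/6) = 4.38×10⁻⁶ T.
All 6 sides add in the same direction: B = 6 × 4.38×10⁻⁶ = 2.63×10⁻⁵ T.

B ≈ 26.3 μT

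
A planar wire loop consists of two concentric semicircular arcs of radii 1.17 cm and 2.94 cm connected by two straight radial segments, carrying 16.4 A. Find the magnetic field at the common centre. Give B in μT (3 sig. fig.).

B ≈ 265 μT

The radial connectors point toward the centre, so dl × r̂ = 0 and they contribute nothing.
Each semicircle gives μ₀I/(4R): inner arc 4.40×10⁻⁴ T, outer arc 1.75×10⁻⁴ T.
The two arcs carry current in opposite angular senses, so their fields oppose: B = |4.40×10⁻⁴ − 1.75×10⁻⁴| = 2.65×10⁻⁴ T.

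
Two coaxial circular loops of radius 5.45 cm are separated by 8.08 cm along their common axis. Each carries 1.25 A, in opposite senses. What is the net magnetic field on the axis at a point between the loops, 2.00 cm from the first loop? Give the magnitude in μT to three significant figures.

Each loop contributes B = μ₀IR²/[2(R²+z²)^(3/2)] on the axis, with z measured from that loop.
Loop 1 (z = 0.02 m): B₁ = 1.19×10⁻⁵ T. Loop 2 (z = 0.0608 m): B₂ = 4.29×10⁻⁶ T.
The fields oppose: B = |B₁ − B₂| = 7.64×10⁻⁶ T.

B ≈ 7.64 μT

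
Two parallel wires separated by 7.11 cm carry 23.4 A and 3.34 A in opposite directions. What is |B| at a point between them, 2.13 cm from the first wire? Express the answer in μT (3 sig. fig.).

Each long wire gives B = μ₀I/(2πd). Distances are d₁ = 0.0213 m and d₂ = 0.0498 m.
B₁ = 2.20×10⁻⁴ T, B₂ = 1.34×10⁻⁵ T.
Between antiparallel currents both contributions point the same way, so they add. B = B₁ + B₂ = 2.20×10⁻⁴ + 1.34×10⁻⁵ = 2.33×10⁻⁴ T.

B ≈ 233 μT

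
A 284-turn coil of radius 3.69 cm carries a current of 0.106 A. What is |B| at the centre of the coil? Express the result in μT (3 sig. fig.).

B ≈ 513 μT

For an N-turn flat coil, B = Nμ₀I/(2R) with R = 0.0369 m.
B = 284 × 1.80×10⁻⁶ T = 5.13×10⁻⁴ T.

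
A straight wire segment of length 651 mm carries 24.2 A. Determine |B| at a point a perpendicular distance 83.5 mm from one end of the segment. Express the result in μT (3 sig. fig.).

B ≈ 28.7 μT

For a finite straight segment, B = (μ₀I/4πd)(sinθ₁ + sinθ₂), where θ₁, θ₂ are the angles from the perpendicular to each end.
The perpendicular foot is at one end, so the two end-offsets along the wire are 0 and L = 0.651 m.
sinθ₁ = 0/√(0²+0.0835²) = 0.0000; sinθ₂ = 0.651/√(0.651²+0.0835²) = 0.9919.
B = (4π×10⁻⁷ × 24.2) / (4π × 0.0835) × (0.0000 + 0.9919) = 2.87×10⁻⁵ T.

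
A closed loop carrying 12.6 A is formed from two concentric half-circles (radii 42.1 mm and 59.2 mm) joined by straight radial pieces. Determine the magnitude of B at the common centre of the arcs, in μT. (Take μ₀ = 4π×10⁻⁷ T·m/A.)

B ≈ 27.2 μT

The radial connectors point toward the centre, so dl × r̂ = 0 and they contribute nothing.
Each semicircle gives μ₀I/(4R): inner arc 9.40×10⁻⁵ T, outer arc 6.69×10⁻⁵ T.
The two arcs carry current in opposite angular senses, so their fields oppose: B = |9.40×10⁻⁵ − 6.69×10⁻⁵| = 2.72×10⁻⁵ T.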